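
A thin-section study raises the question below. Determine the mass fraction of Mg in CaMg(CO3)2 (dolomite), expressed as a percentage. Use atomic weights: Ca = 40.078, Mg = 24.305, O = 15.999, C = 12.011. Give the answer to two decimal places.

13.18 wt%

Formula mass = 1·40.078 + 1·24.305 + 2·12.011 + 6·15.999 = 184.399 g/mol, of which 24.305 g is Mg.
So Mg makes up 24.305/184.399 = 0.1318 of the mass, i.e. 13.18%.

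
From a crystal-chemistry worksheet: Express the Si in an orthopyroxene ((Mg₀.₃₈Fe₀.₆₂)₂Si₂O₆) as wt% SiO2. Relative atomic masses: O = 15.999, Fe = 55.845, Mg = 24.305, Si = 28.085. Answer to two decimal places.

M((Mg₀.₃₈Fe₀.₆₂)₂Si₂O₆) = 239.884 g/mol; M(SiO2) = 60.083 g/mol.
Moles SiO2 per formula unit = 2 Si ÷ 1 = 2.0000.
SiO2 fraction = (2.0000 × 60.083) / 239.884 = 120.166/239.884 = 0.5009.

50.09 wt%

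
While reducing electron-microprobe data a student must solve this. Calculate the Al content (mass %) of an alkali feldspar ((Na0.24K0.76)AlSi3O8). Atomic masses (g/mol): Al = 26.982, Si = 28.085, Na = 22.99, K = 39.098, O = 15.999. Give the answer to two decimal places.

9.83 mass %

Molar mass of (Na0.24K0.76)AlSi3O8: 0.24·22.99 + 0.76·39.098 + 1·26.982 + 3·28.085 + 8·15.999 = 274.461 g/mol.
Mass of Al per formula unit: 1 × 26.982 = 26.982 g.
Weight fraction Al = 26.982 / 274.461 = 0.0983.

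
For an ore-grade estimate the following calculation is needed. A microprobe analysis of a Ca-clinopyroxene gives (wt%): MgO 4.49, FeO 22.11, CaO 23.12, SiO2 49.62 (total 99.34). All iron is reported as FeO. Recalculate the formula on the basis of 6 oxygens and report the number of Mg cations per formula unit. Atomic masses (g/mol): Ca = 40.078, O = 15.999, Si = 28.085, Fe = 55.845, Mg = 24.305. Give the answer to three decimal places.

0.269 Mg apfu

4.49 wt% MgO ÷ 40.304 g/mol = 0.11140 mol, giving 0.11140 Mg and 0.11140 O.
22.11 wt% FeO ÷ 71.844 g/mol = 0.30775 mol, giving 0.30775 Fe and 0.30775 O.
23.12 wt% CaO ÷ 56.077 g/mol = 0.41229 mol, giving 0.41229 Ca and 0.41229 O.
49.62 wt% SiO2 ÷ 60.083 g/mol = 0.82586 mol, giving 0.82586 Si and 1.65172 O.
Oxygen sums to 2.48316; scaling by 6/2.48316 = 2.41628 puts the formula on 6 O.
Mg: 0.11140 × 2.41628 = 0.269 atoms per formula unit.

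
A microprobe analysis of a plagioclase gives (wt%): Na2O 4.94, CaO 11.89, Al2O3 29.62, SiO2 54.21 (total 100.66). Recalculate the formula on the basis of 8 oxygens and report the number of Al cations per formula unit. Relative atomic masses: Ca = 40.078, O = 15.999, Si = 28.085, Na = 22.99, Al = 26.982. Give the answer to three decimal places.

1.566 Al apfu

4.94 wt% Na2O ÷ 61.979 g/mol = 0.07970 mol, giving 0.15940 Na and 0.07970 O.
11.89 wt% CaO ÷ 56.077 g/mol = 0.21203 mol, giving 0.21203 Ca and 0.21203 O.
29.62 wt% Al2O3 ÷ 101.961 g/mol = 0.29050 mol, giving 0.58100 Al and 0.87150 O.
54.21 wt% SiO2 ÷ 60.083 g/mol = 0.90225 mol, giving 0.90225 Si and 1.80450 O.
Oxygen sums to 2.96773; scaling by 8/2.96773 = 2.69566 puts the formula on 8 O.
Al: 0.58100 × 2.69566 = 1.566 atoms per formula unit.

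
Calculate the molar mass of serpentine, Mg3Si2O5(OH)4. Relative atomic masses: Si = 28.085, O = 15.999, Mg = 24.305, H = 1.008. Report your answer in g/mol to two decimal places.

M = 3·24.305 + 2·28.085 + 9·15.999 + 4·1.008

277.11 g/mol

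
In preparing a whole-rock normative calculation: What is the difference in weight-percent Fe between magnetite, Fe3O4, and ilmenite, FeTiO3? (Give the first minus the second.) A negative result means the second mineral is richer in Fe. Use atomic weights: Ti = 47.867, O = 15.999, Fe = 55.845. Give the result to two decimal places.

35.55 percentage points

First mineral: 167.535 g Fe in 231.531 g formula = 72.36 wt% Fe.
Second mineral: 55.845 g Fe in 151.709 g formula = 36.81 wt% Fe.
72.36% − 36.81% gives a difference of 35.55 percentage points.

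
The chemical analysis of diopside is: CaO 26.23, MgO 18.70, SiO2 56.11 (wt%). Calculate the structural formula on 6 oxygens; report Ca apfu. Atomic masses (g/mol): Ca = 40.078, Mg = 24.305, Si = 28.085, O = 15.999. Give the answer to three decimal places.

CaO: 26.23/56.077 = 0.46775 mol → 0.46775 mol Ca, 0.46775 mol O.
MgO: 18.70/40.304 = 0.46397 mol → 0.46397 mol Mg, 0.46397 mol O.
SiO2: 56.11/60.083 = 0.93387 mol → 0.93387 mol Si, 1.86774 mol O.
Total oxygen = 2.79946 mol. Normalization factor = 6/2.79946 = 2.14327.
Ca per 6 O = 0.46775 × 2.14327 = 1.003.

1.003 Ca apfu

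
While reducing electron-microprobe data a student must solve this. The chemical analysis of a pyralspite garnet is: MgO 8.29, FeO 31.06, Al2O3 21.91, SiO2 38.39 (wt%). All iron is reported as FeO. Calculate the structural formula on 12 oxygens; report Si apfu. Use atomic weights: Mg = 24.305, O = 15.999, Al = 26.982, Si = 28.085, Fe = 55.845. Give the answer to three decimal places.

2.994 Si apfu

MgO: 8.29/40.304 = 0.20569 mol → 0.20569 mol Mg, 0.20569 mol O.
FeO: 31.06/71.844 = 0.43233 mol → 0.43233 mol Fe, 0.43233 mol O.
Al2O3: 21.91/101.961 = 0.21489 mol → 0.42978 mol Al, 0.64467 mol O.
SiO2: 38.39/60.083 = 0.63895 mol → 0.63895 mol Si, 1.27790 mol O.
Total oxygen = 2.56059 mol. Normalization factor = 12/2.56059 = 4.68642.
Si per 12 O = 0.63895 × 4.68642 = 2.994.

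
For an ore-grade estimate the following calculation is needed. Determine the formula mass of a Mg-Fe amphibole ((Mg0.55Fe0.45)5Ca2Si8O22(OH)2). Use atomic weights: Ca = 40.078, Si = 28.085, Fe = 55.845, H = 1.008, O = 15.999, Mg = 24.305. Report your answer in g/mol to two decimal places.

883.32 g/mol

M = 2.75*24.305 + 2.25*55.845 + 2*40.078 + 8*28.085 + 24*15.999 + 2*1.008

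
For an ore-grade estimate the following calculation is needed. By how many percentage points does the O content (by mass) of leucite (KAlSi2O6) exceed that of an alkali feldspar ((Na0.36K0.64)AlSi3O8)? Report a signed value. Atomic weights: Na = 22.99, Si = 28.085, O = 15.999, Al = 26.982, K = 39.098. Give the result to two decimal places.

O in KAlSi2O6: molar mass 218.244 g/mol; 6×15.999 = 95.994 g → 43.98 wt%.
O in (Na0.36K0.64)AlSi3O8: molar mass 272.528 g/mol; 8×15.999 = 127.992 g → 46.96 wt%.
Difference = 43.98 − 46.96 = -2.98 percentage points.

-2.98 percentage points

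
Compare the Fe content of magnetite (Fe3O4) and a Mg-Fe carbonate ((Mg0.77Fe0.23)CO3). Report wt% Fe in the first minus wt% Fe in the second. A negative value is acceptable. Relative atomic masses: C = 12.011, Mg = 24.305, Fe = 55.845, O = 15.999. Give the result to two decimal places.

58.33 percentage points

First mineral: 167.535 g Fe in 231.531 g formula = 72.36 wt% Fe.
Second mineral: 12.844 g Fe in 91.567 g formula = 14.03 wt% Fe.
72.36% − 14.03% gives a difference of 58.33 percentage points.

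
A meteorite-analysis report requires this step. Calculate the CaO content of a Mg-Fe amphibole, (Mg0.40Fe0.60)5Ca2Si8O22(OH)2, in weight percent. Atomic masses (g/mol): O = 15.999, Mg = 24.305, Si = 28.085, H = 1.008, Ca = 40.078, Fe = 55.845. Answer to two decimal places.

12.37 wt%

Molar mass of (Mg0.40Fe0.60)5Ca2Si8O22(OH)2 = 2×24.305 + 3×55.845 + 2×40.078 + 8×28.085 + 24×15.999 + 2×1.008 = 906.973 g/mol.
Each formula unit contains 2 Ca, equivalent to 2/1 = 2.0000 mol CaO.
M(CaO) = 1×40.078 + 1×15.999 = 56.077 g/mol.
Mass of CaO per formula unit = 2.0000 × 56.077 = 112.154 g.
CaO wt% = 112.154 / 906.973 × 100 = 12.37%.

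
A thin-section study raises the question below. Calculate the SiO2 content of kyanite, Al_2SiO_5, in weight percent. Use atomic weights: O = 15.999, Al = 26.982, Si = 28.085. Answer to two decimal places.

37.08 wt%

Formula mass = 162.044 g/mol.
1 Si → 1.0000 mol SiO2 per formula unit; M(SiO2) = 60.083, so SiO2 mass = 60.083 g.
60.083/162.044 × 100 = 37.08 wt%.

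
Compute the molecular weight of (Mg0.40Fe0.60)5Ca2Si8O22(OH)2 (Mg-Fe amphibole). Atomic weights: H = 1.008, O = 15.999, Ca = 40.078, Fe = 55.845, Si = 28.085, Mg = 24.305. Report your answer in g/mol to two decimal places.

The formula mass is the sum 2*24.305 + 3*55.845 + 2*40.078 + 8*28.085 + 24*15.999 + 2*1.008.

906.97 g/mol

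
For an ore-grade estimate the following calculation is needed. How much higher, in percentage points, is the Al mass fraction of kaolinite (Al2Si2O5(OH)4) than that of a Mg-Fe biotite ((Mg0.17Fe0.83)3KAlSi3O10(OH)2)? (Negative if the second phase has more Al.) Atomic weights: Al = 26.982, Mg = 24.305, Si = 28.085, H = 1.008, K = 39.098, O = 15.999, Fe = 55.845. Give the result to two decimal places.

15.46 percentage points

Al in Al2Si2O5(OH)4: molar mass 258.157 g/mol; 2×26.982 = 53.964 g → 20.90 wt%.
Al in (Mg0.17Fe0.83)3KAlSi3O10(OH)2: molar mass 495.789 g/mol; 1×26.982 = 26.982 g → 5.44 wt%.
Difference = 20.90 − 5.44 = 15.46 percentage points.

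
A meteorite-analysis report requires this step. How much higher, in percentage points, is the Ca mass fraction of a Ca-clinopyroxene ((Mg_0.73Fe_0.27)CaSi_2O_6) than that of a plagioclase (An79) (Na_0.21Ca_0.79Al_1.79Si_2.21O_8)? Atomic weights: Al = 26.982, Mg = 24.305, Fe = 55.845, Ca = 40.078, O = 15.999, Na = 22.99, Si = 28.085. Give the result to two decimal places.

Ca in (Mg_0.73Fe_0.27)CaSi_2O_6: molar mass 225.063 g/mol; 1×40.078 = 40.078 g → 17.81 wt%.
Ca in Na_0.21Ca_0.79Al_1.79Si_2.21O_8: molar mass 274.847 g/mol; 0.79×40.078 = 31.662 g → 11.52 wt%.
Difference = 17.81 − 11.52 = 6.29 percentage points.

6.29 percentage points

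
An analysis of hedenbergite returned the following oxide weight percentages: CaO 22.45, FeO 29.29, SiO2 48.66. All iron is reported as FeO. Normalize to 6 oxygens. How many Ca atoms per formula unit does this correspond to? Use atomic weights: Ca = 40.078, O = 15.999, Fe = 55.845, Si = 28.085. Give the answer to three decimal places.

CaO: 22.45/56.077 = 0.40034 mol → 0.40034 mol Ca, 0.40034 mol O.
FeO: 29.29/71.844 = 0.40769 mol → 0.40769 mol Fe, 0.40769 mol O.
SiO2: 48.66/60.083 = 0.80988 mol → 0.80988 mol Si, 1.61976 mol O.
Total oxygen = 2.42779 mol. Normalization factor = 6/2.42779 = 2.47138.
Ca per 6 O = 0.40034 × 2.47138 = 0.989.

0.989 Ca apfu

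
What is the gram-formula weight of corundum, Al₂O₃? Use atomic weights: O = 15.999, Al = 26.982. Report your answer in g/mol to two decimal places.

101.96 g/mol

M = 2×26.982 + 3×15.999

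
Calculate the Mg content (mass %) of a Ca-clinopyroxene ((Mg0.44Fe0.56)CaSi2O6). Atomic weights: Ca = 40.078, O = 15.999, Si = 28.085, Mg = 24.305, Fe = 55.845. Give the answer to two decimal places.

Molar mass of (Mg0.44Fe0.56)CaSi2O6: 0.44×24.305 + 0.56×55.845 + 1×40.078 + 2×28.085 + 6×15.999 = 234.209 g/mol.
Mass of Mg per formula unit: 0.44 × 24.305 = 10.694 g.
Weight fraction Mg = 10.694 / 234.209 = 0.0457.

4.57 mass %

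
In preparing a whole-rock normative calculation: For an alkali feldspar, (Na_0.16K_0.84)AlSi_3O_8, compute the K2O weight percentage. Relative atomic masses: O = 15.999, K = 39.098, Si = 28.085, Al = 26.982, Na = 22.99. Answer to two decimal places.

14.35 wt%

M((Na_0.16K_0.84)AlSi_3O_8) = 275.750 g/mol; M(K2O) = 94.195 g/mol.
Moles K2O per formula unit = 0.84 K ÷ 2 = 0.4200.
K2O fraction = (0.4200 × 94.195) / 275.750 = 39.562/275.750 = 0.1435.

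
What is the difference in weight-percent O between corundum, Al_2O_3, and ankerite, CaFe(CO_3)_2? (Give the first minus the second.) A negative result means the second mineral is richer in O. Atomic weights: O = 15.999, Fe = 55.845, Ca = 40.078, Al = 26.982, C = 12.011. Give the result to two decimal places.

2.62 percentage points

First mineral: 47.997 g O in 101.961 g formula = 47.07 wt% O.
Second mineral: 95.994 g O in 215.939 g formula = 44.45 wt% O.
47.07% − 44.45% gives a difference of 2.62 percentage points.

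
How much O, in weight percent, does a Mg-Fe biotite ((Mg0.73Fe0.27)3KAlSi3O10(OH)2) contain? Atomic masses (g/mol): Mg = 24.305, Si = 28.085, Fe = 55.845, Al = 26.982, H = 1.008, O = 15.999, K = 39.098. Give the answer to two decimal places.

Molar mass of (Mg0.73Fe0.27)3KAlSi3O10(OH)2: 2.19·24.305 + 0.81·55.845 + 1·39.098 + 1·26.982 + 3·28.085 + 12·15.999 + 2·1.008 = 442.801 g/mol.
Mass of O per formula unit: 12 × 15.999 = 191.988 g.
Weight fraction O = 191.988 / 442.801 = 0.4336.

43.36 weight percent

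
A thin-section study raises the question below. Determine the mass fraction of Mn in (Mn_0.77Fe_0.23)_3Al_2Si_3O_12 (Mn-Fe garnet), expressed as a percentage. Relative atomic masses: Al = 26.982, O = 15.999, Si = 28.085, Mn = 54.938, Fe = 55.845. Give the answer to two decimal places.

25.60 mass %

Formula mass = 2.31×54.938 + 0.69×55.845 + 2×26.982 + 3×28.085 + 12×15.999 = 495.647 g/mol, of which 126.907 g is Mn.
So Mn makes up 126.907/495.647 = 0.2560 of the mass, i.e. 25.60%.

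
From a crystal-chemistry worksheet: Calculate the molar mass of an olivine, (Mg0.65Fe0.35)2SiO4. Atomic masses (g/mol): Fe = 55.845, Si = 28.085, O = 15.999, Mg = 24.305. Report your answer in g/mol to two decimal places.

162.77 g/mol

M = 1.30(24.305) + 0.70(55.845) + 1(28.085) + 4(15.999)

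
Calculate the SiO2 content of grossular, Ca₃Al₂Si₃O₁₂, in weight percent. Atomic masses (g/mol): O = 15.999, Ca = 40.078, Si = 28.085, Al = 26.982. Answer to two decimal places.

40.02 wt%

Molar mass of Ca₃Al₂Si₃O₁₂ = 3·40.078 + 2·26.982 + 3·28.085 + 12·15.999 = 450.441 g/mol.
Each formula unit contains 3 Si, equivalent to 3/1 = 3.0000 mol SiO2.
M(SiO2) = 1×28.085 + 2×15.999 = 60.083 g/mol.
Mass of SiO2 per formula unit = 3.0000 × 60.083 = 180.249 g.
SiO2 wt% = 180.249 / 450.441 × 100 = 40.02%.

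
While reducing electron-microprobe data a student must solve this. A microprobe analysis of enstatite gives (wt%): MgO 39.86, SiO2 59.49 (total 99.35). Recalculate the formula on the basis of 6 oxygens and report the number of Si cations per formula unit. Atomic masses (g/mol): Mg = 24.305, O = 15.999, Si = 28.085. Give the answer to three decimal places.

MgO: 39.86/40.304 = 0.98898 mol → 0.98898 mol Mg, 0.98898 mol O.
SiO2: 59.49/60.083 = 0.99013 mol → 0.99013 mol Si, 1.98026 mol O.
Total oxygen = 2.96924 mol. Normalization factor = 6/2.96924 = 2.02072.
Si per 6 O = 0.99013 × 2.02072 = 2.001.

2.001 Si apfu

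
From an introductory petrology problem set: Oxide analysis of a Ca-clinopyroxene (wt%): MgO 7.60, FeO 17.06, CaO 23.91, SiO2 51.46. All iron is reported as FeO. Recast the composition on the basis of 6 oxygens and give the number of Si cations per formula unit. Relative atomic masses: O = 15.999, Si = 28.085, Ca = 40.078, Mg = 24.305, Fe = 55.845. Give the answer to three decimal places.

7.60 wt% MgO ÷ 40.304 g/mol = 0.18857 mol, giving 0.18857 Mg and 0.18857 O.
17.06 wt% FeO ÷ 71.844 g/mol = 0.23746 mol, giving 0.23746 Fe and 0.23746 O.
23.91 wt% CaO ÷ 56.077 g/mol = 0.42638 mol, giving 0.42638 Ca and 0.42638 O.
51.46 wt% SiO2 ÷ 60.083 g/mol = 0.85648 mol, giving 0.85648 Si and 1.71296 O.
Oxygen sums to 2.56537; scaling by 6/2.56537 = 2.33884 puts the formula on 6 O.
Si: 0.85648 × 2.33884 = 2.003 atoms per formula unit.

2.003 Si apfu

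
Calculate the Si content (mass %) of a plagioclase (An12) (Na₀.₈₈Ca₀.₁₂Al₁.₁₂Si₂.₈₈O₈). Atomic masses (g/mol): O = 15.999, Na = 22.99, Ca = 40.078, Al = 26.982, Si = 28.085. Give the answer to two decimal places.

M(Na₀.₈₈Ca₀.₁₂Al₁.₁₂Si₂.₈₈O₈) = 264.137 g/mol.
Si contributes 2.88 × 28.085 = 80.885 g per mole.
80.885/264.137 = 0.3062 → 30.62%.

30.62 mass %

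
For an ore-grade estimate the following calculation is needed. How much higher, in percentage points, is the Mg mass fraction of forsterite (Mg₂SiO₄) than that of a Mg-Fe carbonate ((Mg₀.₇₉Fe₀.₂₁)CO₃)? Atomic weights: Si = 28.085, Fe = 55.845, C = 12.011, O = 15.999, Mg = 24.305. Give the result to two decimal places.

13.44 percentage points

M(Mg₂SiO₄) = 140.691 g/mol, so wt% Mg = 48.610/140.691 × 100 = 34.55%.
M((Mg₀.₇₉Fe₀.₂₁)CO₃) = 90.936 g/mol, so wt% Mg = 19.201/90.936 × 100 = 21.11%.
34.55 − 21.11 = 13.44 pp.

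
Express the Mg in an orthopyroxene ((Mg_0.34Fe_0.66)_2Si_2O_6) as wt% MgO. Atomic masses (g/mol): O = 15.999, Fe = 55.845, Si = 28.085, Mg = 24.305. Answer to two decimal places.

11.31 wt%

Formula mass = 242.407 g/mol.
0.68 Mg → 0.6800 mol MgO per formula unit; M(MgO) = 40.304, so MgO mass = 27.407 g.
27.407/242.407 × 100 = 11.31 wt%.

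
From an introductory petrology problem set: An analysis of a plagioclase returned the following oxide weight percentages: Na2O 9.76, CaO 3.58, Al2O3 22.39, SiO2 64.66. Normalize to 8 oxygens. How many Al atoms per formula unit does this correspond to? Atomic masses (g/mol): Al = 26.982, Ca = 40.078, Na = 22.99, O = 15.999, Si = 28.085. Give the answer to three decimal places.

Na2O (M=61.979): mol = 0.15747; Na = 0.31494, O = 0.15747.
CaO (M=56.077): mol = 0.06384; Ca = 0.06384, O = 0.06384.
Al2O3 (M=101.961): mol = 0.21959; Al = 0.43918, O = 0.65877.
SiO2 (M=60.083): mol = 1.07618; Si = 1.07618, O = 2.15236.
ΣO = 3.03244; factor = 8/ΣO = 2.63814.
Al apfu = 0.43918 × 2.63814 = 1.159.

1.159 Al apfu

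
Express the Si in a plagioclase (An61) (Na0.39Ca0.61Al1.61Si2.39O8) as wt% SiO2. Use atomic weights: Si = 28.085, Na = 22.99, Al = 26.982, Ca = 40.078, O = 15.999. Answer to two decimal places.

M(Na0.39Ca0.61Al1.61Si2.39O8) = 271.970 g/mol; M(SiO2) = 60.083 g/mol.
Moles SiO2 per formula unit = 2.39 Si ÷ 1 = 2.3900.
SiO2 fraction = (2.3900 × 60.083) / 271.970 = 143.598/271.970 = 0.5280.

52.80 wt%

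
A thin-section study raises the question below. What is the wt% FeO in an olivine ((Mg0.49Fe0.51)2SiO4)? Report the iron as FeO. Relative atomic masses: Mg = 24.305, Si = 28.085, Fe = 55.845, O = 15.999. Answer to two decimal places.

M((Mg0.49Fe0.51)2SiO4) = 172.862 g/mol; M(FeO) = 71.844 g/mol.
Moles FeO per formula unit = 1.02 Fe ÷ 1 = 1.0200.
FeO fraction = (1.0200 × 71.844) / 172.862 = 73.281/172.862 = 0.4239.

42.39 wt%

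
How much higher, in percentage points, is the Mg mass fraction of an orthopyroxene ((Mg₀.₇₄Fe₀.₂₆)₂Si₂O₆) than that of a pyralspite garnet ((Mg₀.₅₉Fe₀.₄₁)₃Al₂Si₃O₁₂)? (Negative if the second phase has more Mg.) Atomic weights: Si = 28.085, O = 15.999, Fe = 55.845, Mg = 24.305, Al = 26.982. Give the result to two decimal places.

6.83 percentage points

First mineral: 35.971 g Mg in 217.175 g formula = 16.56 wt% Mg.
Second mineral: 43.020 g Mg in 441.916 g formula = 9.73 wt% Mg.
16.56% − 9.73% gives a difference of 6.83 percentage points.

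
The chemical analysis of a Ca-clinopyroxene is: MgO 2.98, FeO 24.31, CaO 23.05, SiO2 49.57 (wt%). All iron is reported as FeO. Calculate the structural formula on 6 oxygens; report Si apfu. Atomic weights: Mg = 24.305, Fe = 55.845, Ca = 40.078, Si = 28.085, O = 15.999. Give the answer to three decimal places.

2.001 Si apfu

2.98 wt% MgO ÷ 40.304 g/mol = 0.07394 mol, giving 0.07394 Mg and 0.07394 O.
24.31 wt% FeO ÷ 71.844 g/mol = 0.33837 mol, giving 0.33837 Fe and 0.33837 O.
23.05 wt% CaO ÷ 56.077 g/mol = 0.41104 mol, giving 0.41104 Ca and 0.41104 O.
49.57 wt% SiO2 ÷ 60.083 g/mol = 0.82503 mol, giving 0.82503 Si and 1.65006 O.
Oxygen sums to 2.47341; scaling by 6/2.47341 = 2.42580 puts the formula on 6 O.
Si: 0.82503 × 2.42580 = 2.001 atoms per formula unit.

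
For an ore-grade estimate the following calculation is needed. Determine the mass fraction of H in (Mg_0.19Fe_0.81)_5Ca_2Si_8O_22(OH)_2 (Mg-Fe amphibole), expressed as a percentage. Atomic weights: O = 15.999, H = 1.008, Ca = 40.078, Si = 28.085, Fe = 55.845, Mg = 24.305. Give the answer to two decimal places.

Molar mass of (Mg_0.19Fe_0.81)_5Ca_2Si_8O_22(OH)_2: 0.95*24.305 + 4.05*55.845 + 2*40.078 + 8*28.085 + 24*15.999 + 2*1.008 = 940.090 g/mol.
Mass of H per formula unit: 2 × 1.008 = 2.016 g.
Weight fraction H = 2.016 / 940.090 = 0.0021.

0.21 mass %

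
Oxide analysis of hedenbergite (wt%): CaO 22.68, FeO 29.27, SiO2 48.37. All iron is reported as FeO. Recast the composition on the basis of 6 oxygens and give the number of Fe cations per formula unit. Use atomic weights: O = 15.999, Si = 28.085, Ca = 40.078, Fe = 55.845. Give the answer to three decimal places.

1.009 Fe apfu

CaO: 22.68/56.077 = 0.40444 mol → 0.40444 mol Ca, 0.40444 mol O.
FeO: 29.27/71.844 = 0.40741 mol → 0.40741 mol Fe, 0.40741 mol O.
SiO2: 48.37/60.083 = 0.80505 mol → 0.80505 mol Si, 1.61010 mol O.
Total oxygen = 2.42195 mol. Normalization factor = 6/2.42195 = 2.47734.
Fe per 6 O = 0.40741 × 2.47734 = 1.009.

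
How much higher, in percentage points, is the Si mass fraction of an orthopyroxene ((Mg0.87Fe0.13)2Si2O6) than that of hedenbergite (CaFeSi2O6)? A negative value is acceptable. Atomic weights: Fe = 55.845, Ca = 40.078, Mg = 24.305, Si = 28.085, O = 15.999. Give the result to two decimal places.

4.24 percentage points

M((Mg0.87Fe0.13)2Si2O6) = 208.974 g/mol, so wt% Si = 56.170/208.974 × 100 = 26.88%.
M(CaFeSi2O6) = 248.087 g/mol, so wt% Si = 56.170/248.087 × 100 = 22.64%.
26.88 − 22.64 = 4.24 pp.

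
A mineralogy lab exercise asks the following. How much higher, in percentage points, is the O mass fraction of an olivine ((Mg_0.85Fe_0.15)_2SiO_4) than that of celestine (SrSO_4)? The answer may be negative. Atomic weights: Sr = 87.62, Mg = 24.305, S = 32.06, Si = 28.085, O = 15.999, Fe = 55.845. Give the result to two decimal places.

7.78 percentage points

O in (Mg_0.85Fe_0.15)_2SiO_4: molar mass 150.153 g/mol; 4×15.999 = 63.996 g → 42.62 wt%.
O in SrSO_4: molar mass 183.676 g/mol; 4×15.999 = 63.996 g → 34.84 wt%.
Difference = 42.62 − 34.84 = 7.78 percentage points.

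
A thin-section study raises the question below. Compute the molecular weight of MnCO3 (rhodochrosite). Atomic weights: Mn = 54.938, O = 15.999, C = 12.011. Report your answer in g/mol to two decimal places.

The formula mass is the sum 1×54.938 + 1×12.011 + 3×15.999.

114.95 g/mol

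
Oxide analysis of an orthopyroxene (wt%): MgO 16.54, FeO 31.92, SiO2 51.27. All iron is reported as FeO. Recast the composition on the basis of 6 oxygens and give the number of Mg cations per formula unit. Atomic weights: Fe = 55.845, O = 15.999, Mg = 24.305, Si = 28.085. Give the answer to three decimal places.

16.54 wt% MgO ÷ 40.304 g/mol = 0.41038 mol, giving 0.41038 Mg and 0.41038 O.
31.92 wt% FeO ÷ 71.844 g/mol = 0.44430 mol, giving 0.44430 Fe and 0.44430 O.
51.27 wt% SiO2 ÷ 60.083 g/mol = 0.85332 mol, giving 0.85332 Si and 1.70664 O.
Oxygen sums to 2.56132; scaling by 6/2.56132 = 2.34254 puts the formula on 6 O.
Mg: 0.41038 × 2.34254 = 0.961 atoms per formula unit.

0.961 Mg apfu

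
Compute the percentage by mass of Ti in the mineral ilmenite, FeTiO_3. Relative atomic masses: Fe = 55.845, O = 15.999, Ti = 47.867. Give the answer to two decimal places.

31.55 mass %

Formula mass = 1·55.845 + 1·47.867 + 3·15.999 = 151.709 g/mol, of which 47.867 g is Ti.
So Ti makes up 47.867/151.709 = 0.3155 of the mass, i.e. 31.55%.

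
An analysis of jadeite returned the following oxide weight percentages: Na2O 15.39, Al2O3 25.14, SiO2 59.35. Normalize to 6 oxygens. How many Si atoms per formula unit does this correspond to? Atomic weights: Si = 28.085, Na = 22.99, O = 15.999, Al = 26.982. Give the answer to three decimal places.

Na2O (M=61.979): mol = 0.24831; Na = 0.49662, O = 0.24831.
Al2O3 (M=101.961): mol = 0.24656; Al = 0.49312, O = 0.73968.
SiO2 (M=60.083): mol = 0.98780; Si = 0.98780, O = 1.97560.
ΣO = 2.96359; factor = 6/ΣO = 2.02457.
Si apfu = 0.98780 × 2.02457 = 2.000.

2.000 Si apfu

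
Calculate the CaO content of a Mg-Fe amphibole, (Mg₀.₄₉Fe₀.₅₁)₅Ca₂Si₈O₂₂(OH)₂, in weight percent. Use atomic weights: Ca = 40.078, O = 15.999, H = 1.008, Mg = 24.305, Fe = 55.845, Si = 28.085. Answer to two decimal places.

12.56 wt%

Formula mass = 892.780 g/mol.
2 Ca → 2.0000 mol CaO per formula unit; M(CaO) = 56.077, so CaO mass = 112.154 g.
112.154/892.780 × 100 = 12.56 wt%.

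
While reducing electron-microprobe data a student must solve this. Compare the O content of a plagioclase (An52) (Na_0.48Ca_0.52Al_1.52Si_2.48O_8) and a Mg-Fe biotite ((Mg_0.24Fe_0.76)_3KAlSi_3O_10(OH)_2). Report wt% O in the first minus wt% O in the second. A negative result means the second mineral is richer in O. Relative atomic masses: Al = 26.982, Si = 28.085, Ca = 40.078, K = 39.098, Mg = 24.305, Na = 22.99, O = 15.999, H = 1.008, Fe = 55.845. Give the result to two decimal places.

8.06 percentage points

M(Na_0.48Ca_0.52Al_1.52Si_2.48O_8) = 270.531 g/mol, so wt% O = 127.992/270.531 × 100 = 47.31%.
M((Mg_0.24Fe_0.76)_3KAlSi_3O_10(OH)_2) = 489.165 g/mol, so wt% O = 191.988/489.165 × 100 = 39.25%.
47.31 − 39.25 = 8.06 pp.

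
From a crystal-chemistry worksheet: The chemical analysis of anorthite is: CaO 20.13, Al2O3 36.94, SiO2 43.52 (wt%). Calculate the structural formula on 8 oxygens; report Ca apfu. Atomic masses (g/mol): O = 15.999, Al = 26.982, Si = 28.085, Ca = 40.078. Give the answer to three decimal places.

20.13 wt% CaO ÷ 56.077 g/mol = 0.35897 mol, giving 0.35897 Ca and 0.35897 O.
36.94 wt% Al2O3 ÷ 101.961 g/mol = 0.36230 mol, giving 0.72460 Al and 1.08690 O.
43.52 wt% SiO2 ÷ 60.083 g/mol = 0.72433 mol, giving 0.72433 Si and 1.44866 O.
Oxygen sums to 2.89453; scaling by 8/2.89453 = 2.76383 puts the formula on 8 O.
Ca: 0.35897 × 2.76383 = 0.992 atoms per formula unit.

0.992 Ca apfu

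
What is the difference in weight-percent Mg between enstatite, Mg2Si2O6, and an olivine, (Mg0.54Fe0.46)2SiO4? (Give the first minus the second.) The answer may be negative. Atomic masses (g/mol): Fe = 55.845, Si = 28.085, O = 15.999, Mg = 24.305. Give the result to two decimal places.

M(Mg2Si2O6) = 200.774 g/mol, so wt% Mg = 48.610/200.774 × 100 = 24.21%.
M((Mg0.54Fe0.46)2SiO4) = 169.708 g/mol, so wt% Mg = 26.249/169.708 × 100 = 15.47%.
24.21 − 15.47 = 8.74 pp.

8.74 percentage points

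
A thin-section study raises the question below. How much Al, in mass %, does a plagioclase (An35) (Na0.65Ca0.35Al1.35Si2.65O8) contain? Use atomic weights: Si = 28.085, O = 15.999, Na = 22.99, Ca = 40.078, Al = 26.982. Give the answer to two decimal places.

13.60 mass %

M(Na0.65Ca0.35Al1.35Si2.65O8) = 267.814 g/mol.
Al contributes 1.35 × 26.982 = 36.426 g per mole.
36.426/267.814 = 0.1360 → 13.60%.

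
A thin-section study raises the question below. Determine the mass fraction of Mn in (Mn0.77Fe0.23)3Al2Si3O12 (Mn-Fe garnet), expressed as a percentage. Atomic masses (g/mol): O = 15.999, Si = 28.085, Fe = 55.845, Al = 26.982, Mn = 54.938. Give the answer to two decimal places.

25.60 weight percent

M((Mn0.77Fe0.23)3Al2Si3O12) = 495.647 g/mol.
Mn contributes 2.31 × 54.938 = 126.907 g per mole.
126.907/495.647 = 0.2560 → 25.60%.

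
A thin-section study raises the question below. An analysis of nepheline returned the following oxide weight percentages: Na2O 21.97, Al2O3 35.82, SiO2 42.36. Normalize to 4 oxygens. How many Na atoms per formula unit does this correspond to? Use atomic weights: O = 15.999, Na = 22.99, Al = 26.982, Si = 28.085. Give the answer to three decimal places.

Na2O: 21.97/61.979 = 0.35447 mol → 0.70894 mol Na, 0.35447 mol O.
Al2O3: 35.82/101.961 = 0.35131 mol → 0.70262 mol Al, 1.05393 mol O.
SiO2: 42.36/60.083 = 0.70502 mol → 0.70502 mol Si, 1.41004 mol O.
Total oxygen = 2.81844 mol. Normalization factor = 4/2.81844 = 1.41922.
Na per 4 O = 0.70894 × 1.41922 = 1.006.

1.006 Na apfu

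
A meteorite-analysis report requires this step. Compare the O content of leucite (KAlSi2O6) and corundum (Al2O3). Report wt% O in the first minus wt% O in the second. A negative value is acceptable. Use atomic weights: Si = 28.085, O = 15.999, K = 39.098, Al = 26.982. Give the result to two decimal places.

-3.09 percentage points

M(KAlSi2O6) = 218.244 g/mol, so wt% O = 95.994/218.244 × 100 = 43.98%.
M(Al2O3) = 101.961 g/mol, so wt% O = 47.997/101.961 × 100 = 47.07%.
43.98 − 47.07 = -3.09 pp.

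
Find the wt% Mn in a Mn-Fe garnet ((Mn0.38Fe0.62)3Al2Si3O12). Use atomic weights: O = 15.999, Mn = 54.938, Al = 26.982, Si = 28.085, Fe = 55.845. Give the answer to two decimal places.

12.61 mass %

Molar mass of (Mn0.38Fe0.62)3Al2Si3O12: 1.14·54.938 + 1.86·55.845 + 2·26.982 + 3·28.085 + 12·15.999 = 496.708 g/mol.
Mass of Mn per formula unit: 1.14 × 54.938 = 62.629 g.
Weight fraction Mn = 62.629 / 496.708 = 0.1261.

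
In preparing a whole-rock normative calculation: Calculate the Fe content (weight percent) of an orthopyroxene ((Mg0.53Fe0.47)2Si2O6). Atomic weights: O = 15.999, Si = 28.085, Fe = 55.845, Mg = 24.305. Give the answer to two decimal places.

Formula mass = 1.06*24.305 + 0.94*55.845 + 2*28.085 + 6*15.999 = 230.422 g/mol, of which 52.494 g is Fe.
So Fe makes up 52.494/230.422 = 0.2278 of the mass, i.e. 22.78%.

22.78 weight percent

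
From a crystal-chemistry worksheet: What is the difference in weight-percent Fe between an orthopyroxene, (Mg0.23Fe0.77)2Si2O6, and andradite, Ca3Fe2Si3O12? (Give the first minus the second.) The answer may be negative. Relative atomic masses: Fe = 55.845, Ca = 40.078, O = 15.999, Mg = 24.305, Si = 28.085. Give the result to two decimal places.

12.51 percentage points

M((Mg0.23Fe0.77)2Si2O6) = 249.346 g/mol, so wt% Fe = 86.001/249.346 × 100 = 34.49%.
M(Ca3Fe2Si3O12) = 508.167 g/mol, so wt% Fe = 111.690/508.167 × 100 = 21.98%.
34.49 − 21.98 = 12.51 pp.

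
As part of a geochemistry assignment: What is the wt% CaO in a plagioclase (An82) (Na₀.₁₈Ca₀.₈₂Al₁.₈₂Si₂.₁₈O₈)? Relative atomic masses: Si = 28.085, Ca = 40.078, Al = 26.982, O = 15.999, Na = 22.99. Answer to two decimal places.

Formula mass = 275.327 g/mol.
0.82 Ca → 0.8200 mol CaO per formula unit; M(CaO) = 56.077, so CaO mass = 45.983 g.
45.983/275.327 × 100 = 16.70 wt%.

16.70 wt%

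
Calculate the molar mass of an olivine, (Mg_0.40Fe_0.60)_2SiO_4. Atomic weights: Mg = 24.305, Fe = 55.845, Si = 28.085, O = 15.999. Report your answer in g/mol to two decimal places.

178.54 g/mol

M = 0.80*24.305 + 1.20*55.845 + 1*28.085 + 4*15.999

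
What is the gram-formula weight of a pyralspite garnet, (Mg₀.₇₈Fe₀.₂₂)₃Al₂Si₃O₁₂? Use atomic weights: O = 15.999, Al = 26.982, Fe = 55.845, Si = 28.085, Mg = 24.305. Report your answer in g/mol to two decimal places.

423.94 g/mol

The formula mass is the sum 2.34(24.305) + 0.66(55.845) + 2(26.982) + 3(28.085) + 12(15.999).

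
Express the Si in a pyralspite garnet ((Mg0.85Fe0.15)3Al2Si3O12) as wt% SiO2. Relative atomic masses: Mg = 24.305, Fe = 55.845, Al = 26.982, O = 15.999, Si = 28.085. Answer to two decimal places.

43.19 wt%

Formula mass = 417.315 g/mol.
3 Si → 3.0000 mol SiO2 per formula unit; M(SiO2) = 60.083, so SiO2 mass = 180.249 g.
180.249/417.315 × 100 = 43.19 wt%.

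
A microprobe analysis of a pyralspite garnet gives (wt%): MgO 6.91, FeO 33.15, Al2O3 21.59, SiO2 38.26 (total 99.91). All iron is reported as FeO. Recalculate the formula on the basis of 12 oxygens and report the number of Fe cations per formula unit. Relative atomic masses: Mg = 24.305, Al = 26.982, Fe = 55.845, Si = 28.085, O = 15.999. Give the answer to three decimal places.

2.178 Fe apfu

MgO: 6.91/40.304 = 0.17145 mol → 0.17145 mol Mg, 0.17145 mol O.
FeO: 33.15/71.844 = 0.46142 mol → 0.46142 mol Fe, 0.46142 mol O.
Al2O3: 21.59/101.961 = 0.21175 mol → 0.42350 mol Al, 0.63525 mol O.
SiO2: 38.26/60.083 = 0.63679 mol → 0.63679 mol Si, 1.27358 mol O.
Total oxygen = 2.54170 mol. Normalization factor = 12/2.54170 = 4.72125.
Fe per 12 O = 0.46142 × 4.72125 = 2.178.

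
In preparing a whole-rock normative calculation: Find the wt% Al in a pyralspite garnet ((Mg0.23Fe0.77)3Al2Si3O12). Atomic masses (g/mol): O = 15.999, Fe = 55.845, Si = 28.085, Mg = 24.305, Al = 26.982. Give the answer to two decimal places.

11.34 wt%

Molar mass of (Mg0.23Fe0.77)3Al2Si3O12: 0.69×24.305 + 2.31×55.845 + 2×26.982 + 3×28.085 + 12×15.999 = 475.979 g/mol.
Mass of Al per formula unit: 2 × 26.982 = 53.964 g.
Weight fraction Al = 53.964 / 475.979 = 0.1134.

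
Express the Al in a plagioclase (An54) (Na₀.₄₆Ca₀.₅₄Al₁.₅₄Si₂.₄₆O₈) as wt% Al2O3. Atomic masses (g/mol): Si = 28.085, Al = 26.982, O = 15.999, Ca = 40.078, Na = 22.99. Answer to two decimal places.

28.99 wt%

Formula mass = 270.851 g/mol.
1.54 Al → 0.7700 mol Al2O3 per formula unit; M(Al2O3) = 101.961, so Al2O3 mass = 78.510 g.
78.510/270.851 × 100 = 28.99 wt%.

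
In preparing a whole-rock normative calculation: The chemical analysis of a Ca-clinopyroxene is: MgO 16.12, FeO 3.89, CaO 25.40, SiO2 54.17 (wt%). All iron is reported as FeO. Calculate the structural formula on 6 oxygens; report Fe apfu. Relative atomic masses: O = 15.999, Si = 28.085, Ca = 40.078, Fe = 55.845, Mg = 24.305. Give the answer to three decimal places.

MgO: 16.12/40.304 = 0.39996 mol → 0.39996 mol Mg, 0.39996 mol O.
FeO: 3.89/71.844 = 0.05415 mol → 0.05415 mol Fe, 0.05415 mol O.
CaO: 25.40/56.077 = 0.45295 mol → 0.45295 mol Ca, 0.45295 mol O.
SiO2: 54.17/60.083 = 0.90159 mol → 0.90159 mol Si, 1.80318 mol O.
Total oxygen = 2.71024 mol. Normalization factor = 6/2.71024 = 2.21383.
Fe per 6 O = 0.05415 × 2.21383 = 0.120.

0.120 Fe apfu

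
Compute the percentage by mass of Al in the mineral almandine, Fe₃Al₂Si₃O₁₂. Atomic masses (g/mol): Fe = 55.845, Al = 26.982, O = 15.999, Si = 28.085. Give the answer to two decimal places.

Molar mass of Fe₃Al₂Si₃O₁₂: 3·55.845 + 2·26.982 + 3·28.085 + 12·15.999 = 497.742 g/mol.
Mass of Al per formula unit: 2 × 26.982 = 53.964 g.
Weight fraction Al = 53.964 / 497.742 = 0.1084.

10.84 weight percent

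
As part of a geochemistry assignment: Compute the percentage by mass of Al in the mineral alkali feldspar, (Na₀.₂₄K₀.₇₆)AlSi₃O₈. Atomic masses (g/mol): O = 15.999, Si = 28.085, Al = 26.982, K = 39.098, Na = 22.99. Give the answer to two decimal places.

9.83 wt%

M((Na₀.₂₄K₀.₇₆)AlSi₃O₈) = 274.461 g/mol.
Al contributes 1 × 26.982 = 26.982 g per mole.
26.982/274.461 = 0.0983 → 9.83%.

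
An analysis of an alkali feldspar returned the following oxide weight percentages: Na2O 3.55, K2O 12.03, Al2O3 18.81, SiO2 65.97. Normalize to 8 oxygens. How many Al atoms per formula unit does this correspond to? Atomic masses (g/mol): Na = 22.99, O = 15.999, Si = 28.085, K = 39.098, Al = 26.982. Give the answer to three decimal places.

Na2O: 3.55/61.979 = 0.05728 mol → 0.11456 mol Na, 0.05728 mol O.
K2O: 12.03/94.195 = 0.12771 mol → 0.25542 mol K, 0.12771 mol O.
Al2O3: 18.81/101.961 = 0.18448 mol → 0.36896 mol Al, 0.55344 mol O.
SiO2: 65.97/60.083 = 1.09798 mol → 1.09798 mol Si, 2.19596 mol O.
Total oxygen = 2.93439 mol. Normalization factor = 8/2.93439 = 2.72629.
Al per 8 O = 0.36896 × 2.72629 = 1.006.

1.006 Al apfu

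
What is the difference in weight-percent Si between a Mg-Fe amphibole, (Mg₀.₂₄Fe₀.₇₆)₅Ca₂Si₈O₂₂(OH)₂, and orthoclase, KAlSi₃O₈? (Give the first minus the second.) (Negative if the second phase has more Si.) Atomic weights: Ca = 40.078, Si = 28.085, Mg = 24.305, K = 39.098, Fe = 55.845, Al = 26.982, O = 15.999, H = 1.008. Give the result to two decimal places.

Si in (Mg₀.₂₄Fe₀.₇₆)₅Ca₂Si₈O₂₂(OH)₂: molar mass 932.205 g/mol; 8×28.085 = 224.680 g → 24.10 wt%.
Si in KAlSi₃O₈: molar mass 278.327 g/mol; 3×28.085 = 84.255 g → 30.27 wt%.
Difference = 24.10 − 30.27 = -6.17 percentage points.

-6.17 percentage points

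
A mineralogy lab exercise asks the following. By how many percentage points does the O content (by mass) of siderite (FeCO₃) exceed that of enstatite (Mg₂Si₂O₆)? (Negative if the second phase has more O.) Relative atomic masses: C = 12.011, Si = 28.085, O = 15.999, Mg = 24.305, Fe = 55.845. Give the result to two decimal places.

-6.38 percentage points

M(FeCO₃) = 115.853 g/mol, so wt% O = 47.997/115.853 × 100 = 41.43%.
M(Mg₂Si₂O₆) = 200.774 g/mol, so wt% O = 95.994/200.774 × 100 = 47.81%.
41.43 − 47.81 = -6.38 pp.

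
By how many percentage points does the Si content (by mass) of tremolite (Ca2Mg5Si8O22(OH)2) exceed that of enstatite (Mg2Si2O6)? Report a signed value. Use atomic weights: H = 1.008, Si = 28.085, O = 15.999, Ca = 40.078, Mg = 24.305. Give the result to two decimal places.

First mineral: 224.680 g Si in 812.353 g formula = 27.66 wt% Si.
Second mineral: 56.170 g Si in 200.774 g formula = 27.98 wt% Si.
27.66% − 27.98% gives a difference of -0.32 percentage points.

-0.32 percentage points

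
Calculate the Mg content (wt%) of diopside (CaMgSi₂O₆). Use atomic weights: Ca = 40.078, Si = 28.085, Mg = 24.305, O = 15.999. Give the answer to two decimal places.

Molar mass of CaMgSi₂O₆: 1·40.078 + 1·24.305 + 2·28.085 + 6·15.999 = 216.547 g/mol.
Mass of Mg per formula unit: 1 × 24.305 = 24.305 g.
Weight fraction Mg = 24.305 / 216.547 = 0.1122.

11.22 wt%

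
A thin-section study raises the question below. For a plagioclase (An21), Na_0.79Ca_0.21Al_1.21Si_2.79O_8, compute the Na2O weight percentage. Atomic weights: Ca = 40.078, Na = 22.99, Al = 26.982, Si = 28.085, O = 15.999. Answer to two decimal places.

9.22 wt%

Molar mass of Na_0.79Ca_0.21Al_1.21Si_2.79O_8 = 0.79*22.99 + 0.21*40.078 + 1.21*26.982 + 2.79*28.085 + 8*15.999 = 265.576 g/mol.
Each formula unit contains 0.79 Na, equivalent to 0.79/2 = 0.3950 mol Na2O.
M(Na2O) = 2×22.99 + 1×15.999 = 61.979 g/mol.
Mass of Na2O per formula unit = 0.3950 × 61.979 = 24.482 g.
Na2O wt% = 24.482 / 265.576 × 100 = 9.22%.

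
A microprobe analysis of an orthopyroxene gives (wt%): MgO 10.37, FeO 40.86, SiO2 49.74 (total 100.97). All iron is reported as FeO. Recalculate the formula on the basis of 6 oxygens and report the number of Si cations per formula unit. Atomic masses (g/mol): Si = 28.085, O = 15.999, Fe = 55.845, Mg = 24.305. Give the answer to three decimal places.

2.001 Si apfu

10.37 wt% MgO ÷ 40.304 g/mol = 0.25729 mol, giving 0.25729 Mg and 0.25729 O.
40.86 wt% FeO ÷ 71.844 g/mol = 0.56873 mol, giving 0.56873 Fe and 0.56873 O.
49.74 wt% SiO2 ÷ 60.083 g/mol = 0.82785 mol, giving 0.82785 Si and 1.65570 O.
Oxygen sums to 2.48172; scaling by 6/2.48172 = 2.41768 puts the formula on 6 O.
Si: 0.82785 × 2.41768 = 2.001 atoms per formula unit.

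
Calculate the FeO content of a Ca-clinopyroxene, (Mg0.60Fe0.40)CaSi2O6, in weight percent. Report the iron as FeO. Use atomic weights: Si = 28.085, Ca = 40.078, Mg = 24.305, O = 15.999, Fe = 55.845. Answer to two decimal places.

Molar mass of (Mg0.60Fe0.40)CaSi2O6 = 0.60×24.305 + 0.40×55.845 + 1×40.078 + 2×28.085 + 6×15.999 = 229.163 g/mol.
Each formula unit contains 0.40 Fe, equivalent to 0.40/1 = 0.4000 mol FeO.
M(FeO) = 1×55.845 + 1×15.999 = 71.844 g/mol.
Mass of FeO per formula unit = 0.4000 × 71.844 = 28.738 g.
FeO wt% = 28.738 / 229.163 × 100 = 12.54%.

12.54 wt%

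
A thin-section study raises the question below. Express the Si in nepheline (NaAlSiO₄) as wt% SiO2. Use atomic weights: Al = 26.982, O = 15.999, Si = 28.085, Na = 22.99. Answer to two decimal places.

Formula mass = 142.053 g/mol.
1 Si → 1.0000 mol SiO2 per formula unit; M(SiO2) = 60.083, so SiO2 mass = 60.083 g.
60.083/142.053 × 100 = 42.30 wt%.

42.30 wt%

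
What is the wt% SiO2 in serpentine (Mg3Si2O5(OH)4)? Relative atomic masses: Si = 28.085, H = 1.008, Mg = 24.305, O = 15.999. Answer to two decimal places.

Formula mass = 277.108 g/mol.
2 Si → 2.0000 mol SiO2 per formula unit; M(SiO2) = 60.083, so SiO2 mass = 120.166 g.
120.166/277.108 × 100 = 43.36 wt%.

43.36 wt%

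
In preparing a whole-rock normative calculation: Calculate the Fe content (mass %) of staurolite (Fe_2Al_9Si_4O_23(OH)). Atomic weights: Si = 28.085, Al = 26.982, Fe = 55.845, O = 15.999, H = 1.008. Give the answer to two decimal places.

13.11 mass %

Formula mass = 2×55.845 + 9×26.982 + 4×28.085 + 24×15.999 + 1×1.008 = 851.852 g/mol, of which 111.690 g is Fe.
So Fe makes up 111.690/851.852 = 0.1311 of the mass, i.e. 13.11%.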